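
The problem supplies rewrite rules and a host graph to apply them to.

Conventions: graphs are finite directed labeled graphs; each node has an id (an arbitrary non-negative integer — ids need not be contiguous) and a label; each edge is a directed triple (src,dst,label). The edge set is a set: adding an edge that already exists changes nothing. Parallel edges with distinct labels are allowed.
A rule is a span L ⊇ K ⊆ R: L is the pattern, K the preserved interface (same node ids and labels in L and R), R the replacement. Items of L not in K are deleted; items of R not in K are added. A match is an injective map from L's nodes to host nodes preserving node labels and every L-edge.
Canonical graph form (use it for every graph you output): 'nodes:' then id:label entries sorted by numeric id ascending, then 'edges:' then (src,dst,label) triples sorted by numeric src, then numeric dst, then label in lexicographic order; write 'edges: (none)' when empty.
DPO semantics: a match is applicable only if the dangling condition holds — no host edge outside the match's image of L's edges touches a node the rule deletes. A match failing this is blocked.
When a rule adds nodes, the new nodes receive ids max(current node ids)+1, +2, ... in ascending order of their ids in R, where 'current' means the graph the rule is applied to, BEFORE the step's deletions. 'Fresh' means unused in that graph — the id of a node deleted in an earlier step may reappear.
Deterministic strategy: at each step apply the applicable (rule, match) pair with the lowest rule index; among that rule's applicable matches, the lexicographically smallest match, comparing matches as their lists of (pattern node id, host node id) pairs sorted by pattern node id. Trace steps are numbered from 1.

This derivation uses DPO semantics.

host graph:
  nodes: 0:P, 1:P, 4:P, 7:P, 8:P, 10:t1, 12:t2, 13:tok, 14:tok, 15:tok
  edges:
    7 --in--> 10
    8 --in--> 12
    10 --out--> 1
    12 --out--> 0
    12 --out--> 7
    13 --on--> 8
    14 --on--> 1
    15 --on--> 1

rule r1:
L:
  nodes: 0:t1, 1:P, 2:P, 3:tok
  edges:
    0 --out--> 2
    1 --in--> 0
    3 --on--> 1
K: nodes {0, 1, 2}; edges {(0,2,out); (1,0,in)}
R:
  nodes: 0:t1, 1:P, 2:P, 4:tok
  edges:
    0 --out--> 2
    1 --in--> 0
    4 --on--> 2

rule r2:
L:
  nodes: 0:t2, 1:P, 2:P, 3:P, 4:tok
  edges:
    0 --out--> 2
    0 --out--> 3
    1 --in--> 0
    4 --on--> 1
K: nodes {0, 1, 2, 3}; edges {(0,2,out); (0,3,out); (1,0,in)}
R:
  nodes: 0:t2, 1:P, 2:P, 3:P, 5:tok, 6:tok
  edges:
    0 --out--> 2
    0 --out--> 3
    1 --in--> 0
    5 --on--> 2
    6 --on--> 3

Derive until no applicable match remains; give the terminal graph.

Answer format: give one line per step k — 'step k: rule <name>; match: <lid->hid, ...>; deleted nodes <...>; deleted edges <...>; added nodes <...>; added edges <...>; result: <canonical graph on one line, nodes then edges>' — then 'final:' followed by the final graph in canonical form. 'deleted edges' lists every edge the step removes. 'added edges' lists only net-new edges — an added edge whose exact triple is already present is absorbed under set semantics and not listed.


step 1: rule r2; match: 0->12, 1->8, 2->0, 3->7, 4->13; deleted nodes 13; deleted edges (13,8,on); added nodes 16, 17; added edges (16,0,on); (17,7,on); result: nodes: 0:P, 1:P, 4:P, 7:P, 8:P, 10:t1, 12:t2, 14:tok, 15:tok, 16:tok, 17:tok edges: (7,10,in); (8,12,in); (10,1,out); (12,0,out); (12,7,out); (14,1,on); (15,1,on); (16,0,on); (17,7,on)
step 2: rule r1; match: 0->10, 1->7, 2->1, 3->17; deleted nodes 17; deleted edges (17,7,on); added nodes 18; added edges (18,1,on); result: nodes: 0:P, 1:P, 4:P, 7:P, 8:P, 10:t1, 12:t2, 14:tok, 15:tok, 16:tok, 18:tok edges: (7,10,in); (8,12,in); (10,1,out); (12,0,out); (12,7,out); (14,1,on); (15,1,on); (16,0,on); (18,1,on)
final:
nodes: 0:P, 1:P, 4:P, 7:P, 8:P, 10:t1, 12:t2, 14:tok, 15:tok, 16:tok, 18:tok
edges: (7,10,in); (8,12,in); (10,1,out); (12,0,out); (12,7,out); (14,1,on); (15,1,on); (16,0,on); (18,1,on)


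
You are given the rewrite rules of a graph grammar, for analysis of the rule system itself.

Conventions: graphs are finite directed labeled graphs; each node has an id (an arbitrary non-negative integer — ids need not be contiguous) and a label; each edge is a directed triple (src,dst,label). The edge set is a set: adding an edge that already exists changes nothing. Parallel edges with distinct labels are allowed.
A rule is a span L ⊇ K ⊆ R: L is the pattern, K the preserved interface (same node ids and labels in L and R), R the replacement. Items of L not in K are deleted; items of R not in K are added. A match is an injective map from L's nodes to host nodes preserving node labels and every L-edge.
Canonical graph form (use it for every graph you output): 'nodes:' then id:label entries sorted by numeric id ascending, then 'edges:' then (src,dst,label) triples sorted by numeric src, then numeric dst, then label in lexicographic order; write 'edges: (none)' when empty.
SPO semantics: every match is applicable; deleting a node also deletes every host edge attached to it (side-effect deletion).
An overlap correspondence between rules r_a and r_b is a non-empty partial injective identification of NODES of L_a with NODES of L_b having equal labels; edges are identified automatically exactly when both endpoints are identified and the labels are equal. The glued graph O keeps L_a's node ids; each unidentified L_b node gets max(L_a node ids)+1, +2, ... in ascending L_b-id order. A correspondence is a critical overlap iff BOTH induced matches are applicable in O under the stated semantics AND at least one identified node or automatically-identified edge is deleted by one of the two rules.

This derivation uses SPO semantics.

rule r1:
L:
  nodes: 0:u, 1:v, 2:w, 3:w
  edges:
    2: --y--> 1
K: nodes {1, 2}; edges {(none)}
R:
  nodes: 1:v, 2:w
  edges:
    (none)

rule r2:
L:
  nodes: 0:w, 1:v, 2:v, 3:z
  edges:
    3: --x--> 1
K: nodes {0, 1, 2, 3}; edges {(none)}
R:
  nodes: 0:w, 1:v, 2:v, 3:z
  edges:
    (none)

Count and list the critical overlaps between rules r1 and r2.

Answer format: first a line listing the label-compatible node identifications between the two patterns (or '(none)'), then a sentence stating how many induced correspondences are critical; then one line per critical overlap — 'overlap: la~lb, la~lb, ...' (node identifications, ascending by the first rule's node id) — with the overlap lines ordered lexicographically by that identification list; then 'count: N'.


label-compatible node identifications between L(r1) and L(r2): 1~1, 1~2, 2~0, 3~0
3 of the induced correspondences are critical overlaps of r1 and r2.
overlap: 1~1, 3~0
overlap: 1~2, 3~0
overlap: 3~0
count: 3


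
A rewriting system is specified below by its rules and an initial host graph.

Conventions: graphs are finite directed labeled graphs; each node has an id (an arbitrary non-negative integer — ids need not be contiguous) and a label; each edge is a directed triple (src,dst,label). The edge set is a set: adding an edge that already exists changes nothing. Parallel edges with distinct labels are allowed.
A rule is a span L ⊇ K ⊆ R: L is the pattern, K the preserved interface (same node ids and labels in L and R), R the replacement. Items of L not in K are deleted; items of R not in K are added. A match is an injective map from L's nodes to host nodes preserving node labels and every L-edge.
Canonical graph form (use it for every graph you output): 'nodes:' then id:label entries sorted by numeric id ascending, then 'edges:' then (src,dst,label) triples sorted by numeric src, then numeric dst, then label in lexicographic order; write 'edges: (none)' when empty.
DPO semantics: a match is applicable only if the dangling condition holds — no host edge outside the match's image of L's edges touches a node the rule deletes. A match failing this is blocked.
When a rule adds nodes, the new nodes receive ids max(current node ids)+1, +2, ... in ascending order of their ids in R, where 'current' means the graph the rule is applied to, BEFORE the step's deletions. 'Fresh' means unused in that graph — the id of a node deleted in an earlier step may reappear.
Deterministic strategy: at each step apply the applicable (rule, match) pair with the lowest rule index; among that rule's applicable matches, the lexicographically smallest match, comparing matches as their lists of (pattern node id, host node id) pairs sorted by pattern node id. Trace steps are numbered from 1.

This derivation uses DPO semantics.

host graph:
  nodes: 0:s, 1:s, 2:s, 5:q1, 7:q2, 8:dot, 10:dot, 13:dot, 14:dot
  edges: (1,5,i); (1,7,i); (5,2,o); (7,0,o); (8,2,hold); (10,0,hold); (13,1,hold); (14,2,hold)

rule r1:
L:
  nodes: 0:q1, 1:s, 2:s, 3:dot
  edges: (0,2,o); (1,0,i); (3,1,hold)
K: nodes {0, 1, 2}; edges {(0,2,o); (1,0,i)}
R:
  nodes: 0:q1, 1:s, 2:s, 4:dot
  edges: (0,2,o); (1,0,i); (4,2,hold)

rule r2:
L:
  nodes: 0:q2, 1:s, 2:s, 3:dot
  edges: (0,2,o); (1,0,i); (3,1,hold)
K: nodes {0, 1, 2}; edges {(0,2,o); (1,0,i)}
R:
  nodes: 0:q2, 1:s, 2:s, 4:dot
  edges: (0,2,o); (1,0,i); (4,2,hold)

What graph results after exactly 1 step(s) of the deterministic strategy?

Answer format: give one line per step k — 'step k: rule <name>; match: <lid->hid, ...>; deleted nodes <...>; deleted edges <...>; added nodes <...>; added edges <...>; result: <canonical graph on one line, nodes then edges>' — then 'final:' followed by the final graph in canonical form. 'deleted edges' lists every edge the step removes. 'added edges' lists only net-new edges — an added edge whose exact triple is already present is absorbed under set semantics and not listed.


step 1: rule r1; match: 0->5, 1->1, 2->2, 3->13; deleted nodes 13; deleted edges (13,1,hold); added nodes 15; added edges (15,2,hold); result: nodes: 0:s, 1:s, 2:s, 5:q1, 7:q2, 8:dot, 10:dot, 14:dot, 15:dot edges: (1,5,i); (1,7,i); (5,2,o); (7,0,o); (8,2,hold); (10,0,hold); (14,2,hold); (15,2,hold)
final:
nodes: 0:s, 1:s, 2:s, 5:q1, 7:q2, 8:dot, 10:dot, 14:dot, 15:dot
edges: (1,5,i); (1,7,i); (5,2,o); (7,0,o); (8,2,hold); (10,0,hold); (14,2,hold); (15,2,hold)


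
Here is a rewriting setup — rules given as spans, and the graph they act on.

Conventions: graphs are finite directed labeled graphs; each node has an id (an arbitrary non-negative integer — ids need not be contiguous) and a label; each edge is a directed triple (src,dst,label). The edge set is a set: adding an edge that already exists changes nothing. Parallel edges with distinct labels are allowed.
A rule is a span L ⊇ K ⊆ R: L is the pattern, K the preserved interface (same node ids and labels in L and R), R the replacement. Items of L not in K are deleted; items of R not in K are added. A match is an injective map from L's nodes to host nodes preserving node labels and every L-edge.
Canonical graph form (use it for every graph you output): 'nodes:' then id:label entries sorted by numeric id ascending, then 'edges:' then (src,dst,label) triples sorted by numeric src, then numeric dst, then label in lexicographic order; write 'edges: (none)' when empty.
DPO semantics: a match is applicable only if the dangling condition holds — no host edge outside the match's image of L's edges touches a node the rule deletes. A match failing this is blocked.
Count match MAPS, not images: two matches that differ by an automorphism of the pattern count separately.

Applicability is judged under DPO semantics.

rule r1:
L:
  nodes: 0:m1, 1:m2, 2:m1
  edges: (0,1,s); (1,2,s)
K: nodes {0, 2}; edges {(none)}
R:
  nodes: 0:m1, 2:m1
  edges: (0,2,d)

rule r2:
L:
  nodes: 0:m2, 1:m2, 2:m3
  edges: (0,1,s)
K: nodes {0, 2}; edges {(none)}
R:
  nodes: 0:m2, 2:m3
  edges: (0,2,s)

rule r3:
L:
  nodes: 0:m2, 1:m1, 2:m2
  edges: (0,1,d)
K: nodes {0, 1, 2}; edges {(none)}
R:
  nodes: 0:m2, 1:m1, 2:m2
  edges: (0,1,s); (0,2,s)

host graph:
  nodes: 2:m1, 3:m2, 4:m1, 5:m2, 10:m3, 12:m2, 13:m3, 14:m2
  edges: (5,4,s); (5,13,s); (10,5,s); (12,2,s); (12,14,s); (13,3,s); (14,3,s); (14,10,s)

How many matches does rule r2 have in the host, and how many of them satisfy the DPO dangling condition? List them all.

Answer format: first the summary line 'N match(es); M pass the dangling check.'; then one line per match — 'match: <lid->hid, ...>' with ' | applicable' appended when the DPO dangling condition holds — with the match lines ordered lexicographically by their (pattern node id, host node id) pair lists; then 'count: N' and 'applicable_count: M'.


4 match(es); 0 pass the dangling check.
match: 0->12, 1->14, 2->10
match: 0->12, 1->14, 2->13
match: 0->14, 1->3, 2->10
match: 0->14, 1->3, 2->13
count: 4
applicable_count: 0


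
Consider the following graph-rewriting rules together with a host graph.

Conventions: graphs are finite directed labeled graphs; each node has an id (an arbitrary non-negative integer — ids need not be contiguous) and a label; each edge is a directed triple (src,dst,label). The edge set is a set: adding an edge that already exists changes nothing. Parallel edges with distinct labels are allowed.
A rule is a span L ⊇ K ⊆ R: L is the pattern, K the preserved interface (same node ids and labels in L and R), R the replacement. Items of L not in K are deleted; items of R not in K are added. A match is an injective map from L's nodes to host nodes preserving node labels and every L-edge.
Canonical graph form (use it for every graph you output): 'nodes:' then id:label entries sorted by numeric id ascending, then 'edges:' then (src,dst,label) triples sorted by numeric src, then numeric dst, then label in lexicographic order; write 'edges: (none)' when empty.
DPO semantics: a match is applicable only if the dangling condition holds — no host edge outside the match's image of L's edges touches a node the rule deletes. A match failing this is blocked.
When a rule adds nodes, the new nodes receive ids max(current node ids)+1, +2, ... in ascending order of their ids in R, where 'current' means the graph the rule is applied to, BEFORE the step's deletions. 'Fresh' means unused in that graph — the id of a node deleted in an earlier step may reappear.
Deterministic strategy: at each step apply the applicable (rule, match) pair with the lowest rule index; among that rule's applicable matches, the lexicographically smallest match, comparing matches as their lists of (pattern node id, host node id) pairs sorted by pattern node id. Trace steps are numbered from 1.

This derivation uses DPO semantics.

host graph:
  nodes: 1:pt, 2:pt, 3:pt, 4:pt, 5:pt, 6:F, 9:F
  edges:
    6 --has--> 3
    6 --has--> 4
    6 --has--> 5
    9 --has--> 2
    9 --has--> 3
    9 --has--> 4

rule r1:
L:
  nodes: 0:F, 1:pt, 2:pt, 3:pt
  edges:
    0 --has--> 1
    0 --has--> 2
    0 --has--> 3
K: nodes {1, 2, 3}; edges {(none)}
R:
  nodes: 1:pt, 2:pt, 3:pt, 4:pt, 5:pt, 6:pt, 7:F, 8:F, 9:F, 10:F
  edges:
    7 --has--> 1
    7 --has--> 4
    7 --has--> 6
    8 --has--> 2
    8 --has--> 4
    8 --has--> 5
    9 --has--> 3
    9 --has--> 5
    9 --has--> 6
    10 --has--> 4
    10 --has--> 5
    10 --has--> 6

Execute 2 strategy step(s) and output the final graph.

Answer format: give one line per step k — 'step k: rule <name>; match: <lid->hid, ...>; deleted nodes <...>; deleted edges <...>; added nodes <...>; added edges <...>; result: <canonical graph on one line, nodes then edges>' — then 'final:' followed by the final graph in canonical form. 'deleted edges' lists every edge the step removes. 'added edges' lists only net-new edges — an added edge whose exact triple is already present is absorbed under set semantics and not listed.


step 1: rule r1; match: 0->6, 1->3, 2->4, 3->5; deleted nodes 6; deleted edges (6,3,has); (6,4,has); (6,5,has); added nodes 10, 11, 12, 13, 14, 15, 16; added edges (13,3,has); (13,10,has); (13,12,has); (14,4,has); (14,10,has); (14,11,has); (15,5,has); (15,11,has); (15,12,has); (16,10,has); (16,11,has); (16,12,has); result: nodes: 1:pt, 2:pt, 3:pt, 4:pt, 5:pt, 9:F, 10:pt, 11:pt, 12:pt, 13:F, 14:F, 15:F, 16:F edges: (9,2,has); (9,3,has); (9,4,has); (13,3,has); (13,10,has); (13,12,has); (14,4,has); (14,10,has); (14,11,has); (15,5,has); (15,11,has); (15,12,has); (16,10,has); (16,11,has); (16,12,has)
step 2: rule r1; match: 0->9, 1->2, 2->3, 3->4; deleted nodes 9; deleted edges (9,2,has); (9,3,has); (9,4,has); added nodes 17, 18, 19, 20, 21, 22, 23; added edges (20,2,has); (20,17,has); (20,19,has); (21,3,has); (21,17,has); (21,18,has); (22,4,has); (22,18,has); (22,19,has); (23,17,has); (23,18,has); (23,19,has); result: nodes: 1:pt, 2:pt, 3:pt, 4:pt, 5:pt, 10:pt, 11:pt, 12:pt, 13:F, 14:F, 15:F, 16:F, 17:pt, 18:pt, 19:pt, 20:F, 21:F, 22:F, 23:F edges: (13,3,has); (13,10,has); (13,12,has); (14,4,has); (14,10,has); (14,11,has); (15,5,has); (15,11,has); (15,12,has); (16,10,has); (16,11,has); (16,12,has); (20,2,has); (20,17,has); (20,19,has); (21,3,has); (21,17,has); (21,18,has); (22,4,has); (22,18,has); (22,19,has); (23,17,has); (23,18,has); (23,19,has)
final:
nodes: 1:pt, 2:pt, 3:pt, 4:pt, 5:pt, 10:pt, 11:pt, 12:pt, 13:F, 14:F, 15:F, 16:F, 17:pt, 18:pt, 19:pt, 20:F, 21:F, 22:F, 23:F
edges: (13,3,has); (13,10,has); (13,12,has); (14,4,has); (14,10,has); (14,11,has); (15,5,has); (15,11,has); (15,12,has); (16,10,has); (16,11,has); (16,12,has); (20,2,has); (20,17,has); (20,19,has); (21,3,has); (21,17,has); (21,18,has); (22,4,has); (22,18,has); (22,19,has); (23,17,has); (23,18,has); (23,19,has)


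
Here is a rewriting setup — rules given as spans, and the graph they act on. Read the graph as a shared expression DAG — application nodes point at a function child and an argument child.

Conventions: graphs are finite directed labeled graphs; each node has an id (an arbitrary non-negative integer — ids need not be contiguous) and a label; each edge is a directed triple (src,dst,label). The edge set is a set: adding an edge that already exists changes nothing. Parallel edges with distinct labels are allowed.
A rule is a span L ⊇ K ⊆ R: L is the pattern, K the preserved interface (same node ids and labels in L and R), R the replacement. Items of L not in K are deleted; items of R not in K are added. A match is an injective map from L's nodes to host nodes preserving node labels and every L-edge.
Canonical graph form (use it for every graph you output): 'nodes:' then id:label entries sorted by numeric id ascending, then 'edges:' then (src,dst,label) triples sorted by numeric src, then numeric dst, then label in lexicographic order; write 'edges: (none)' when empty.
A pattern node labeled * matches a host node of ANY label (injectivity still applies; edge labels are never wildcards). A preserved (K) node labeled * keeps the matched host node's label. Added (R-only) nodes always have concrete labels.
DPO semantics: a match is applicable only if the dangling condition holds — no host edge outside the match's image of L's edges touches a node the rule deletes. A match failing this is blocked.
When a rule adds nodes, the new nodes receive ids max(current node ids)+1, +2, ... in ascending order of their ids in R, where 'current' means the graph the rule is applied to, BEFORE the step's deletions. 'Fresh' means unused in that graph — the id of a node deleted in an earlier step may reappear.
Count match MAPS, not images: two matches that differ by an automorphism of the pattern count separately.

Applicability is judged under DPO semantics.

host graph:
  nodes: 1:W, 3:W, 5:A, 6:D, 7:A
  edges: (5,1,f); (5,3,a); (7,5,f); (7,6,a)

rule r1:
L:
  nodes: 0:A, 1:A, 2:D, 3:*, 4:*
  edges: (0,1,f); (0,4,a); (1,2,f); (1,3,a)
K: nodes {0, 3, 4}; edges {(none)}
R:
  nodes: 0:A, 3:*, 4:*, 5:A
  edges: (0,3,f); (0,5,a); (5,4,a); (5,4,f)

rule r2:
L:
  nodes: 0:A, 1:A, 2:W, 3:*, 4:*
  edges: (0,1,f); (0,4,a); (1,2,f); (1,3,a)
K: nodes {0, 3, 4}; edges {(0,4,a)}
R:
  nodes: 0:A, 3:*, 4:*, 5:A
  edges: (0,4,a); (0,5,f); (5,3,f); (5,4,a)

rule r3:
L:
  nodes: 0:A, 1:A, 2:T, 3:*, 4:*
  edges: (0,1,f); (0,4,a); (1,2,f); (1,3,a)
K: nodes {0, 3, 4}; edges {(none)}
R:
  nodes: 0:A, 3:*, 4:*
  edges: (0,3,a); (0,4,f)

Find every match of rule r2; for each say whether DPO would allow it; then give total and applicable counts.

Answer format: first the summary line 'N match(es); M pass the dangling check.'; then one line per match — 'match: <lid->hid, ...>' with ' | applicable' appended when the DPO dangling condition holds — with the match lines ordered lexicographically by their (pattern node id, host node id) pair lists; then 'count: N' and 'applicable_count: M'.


1 match(es); 1 pass the dangling check.
match: 0->7, 1->5, 2->1, 3->3, 4->6 | applicable
count: 1
applicable_count: 1


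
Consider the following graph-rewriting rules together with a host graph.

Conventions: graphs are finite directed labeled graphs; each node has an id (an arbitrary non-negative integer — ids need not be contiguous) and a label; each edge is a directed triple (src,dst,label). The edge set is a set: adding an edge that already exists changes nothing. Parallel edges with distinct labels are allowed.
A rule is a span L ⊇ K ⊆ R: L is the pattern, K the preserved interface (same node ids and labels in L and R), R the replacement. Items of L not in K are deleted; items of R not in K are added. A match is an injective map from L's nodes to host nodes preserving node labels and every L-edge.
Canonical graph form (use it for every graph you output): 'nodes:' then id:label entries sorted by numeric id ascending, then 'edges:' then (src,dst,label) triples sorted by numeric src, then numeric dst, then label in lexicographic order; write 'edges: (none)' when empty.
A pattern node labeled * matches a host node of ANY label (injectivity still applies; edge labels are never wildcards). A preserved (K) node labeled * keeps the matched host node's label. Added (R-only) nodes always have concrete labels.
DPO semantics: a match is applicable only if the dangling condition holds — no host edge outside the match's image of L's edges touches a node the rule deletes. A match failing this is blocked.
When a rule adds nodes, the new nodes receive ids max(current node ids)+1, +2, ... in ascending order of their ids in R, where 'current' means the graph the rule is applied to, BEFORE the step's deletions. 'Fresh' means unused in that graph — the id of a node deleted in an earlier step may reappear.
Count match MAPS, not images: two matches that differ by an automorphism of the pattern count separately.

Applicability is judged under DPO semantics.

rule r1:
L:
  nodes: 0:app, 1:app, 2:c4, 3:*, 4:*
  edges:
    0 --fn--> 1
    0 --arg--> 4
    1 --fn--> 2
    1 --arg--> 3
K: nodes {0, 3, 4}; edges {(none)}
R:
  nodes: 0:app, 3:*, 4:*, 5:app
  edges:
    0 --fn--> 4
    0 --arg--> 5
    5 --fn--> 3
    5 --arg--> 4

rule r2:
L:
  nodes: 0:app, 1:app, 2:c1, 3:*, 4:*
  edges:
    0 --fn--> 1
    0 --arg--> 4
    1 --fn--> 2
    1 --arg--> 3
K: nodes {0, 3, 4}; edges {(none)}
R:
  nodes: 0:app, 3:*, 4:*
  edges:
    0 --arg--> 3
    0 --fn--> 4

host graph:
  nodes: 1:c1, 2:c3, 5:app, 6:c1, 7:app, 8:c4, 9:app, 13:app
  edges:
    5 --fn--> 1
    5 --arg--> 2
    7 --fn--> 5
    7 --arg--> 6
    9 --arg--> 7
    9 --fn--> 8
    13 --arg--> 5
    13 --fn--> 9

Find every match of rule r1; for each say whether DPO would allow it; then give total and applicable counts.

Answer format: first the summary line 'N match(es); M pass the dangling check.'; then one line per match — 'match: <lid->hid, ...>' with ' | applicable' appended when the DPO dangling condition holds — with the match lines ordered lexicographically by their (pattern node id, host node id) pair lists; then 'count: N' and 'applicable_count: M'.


1 match(es); 1 pass the dangling check.
match: 0->13, 1->9, 2->8, 3->7, 4->5 | applicable
count: 1
applicable_count: 1


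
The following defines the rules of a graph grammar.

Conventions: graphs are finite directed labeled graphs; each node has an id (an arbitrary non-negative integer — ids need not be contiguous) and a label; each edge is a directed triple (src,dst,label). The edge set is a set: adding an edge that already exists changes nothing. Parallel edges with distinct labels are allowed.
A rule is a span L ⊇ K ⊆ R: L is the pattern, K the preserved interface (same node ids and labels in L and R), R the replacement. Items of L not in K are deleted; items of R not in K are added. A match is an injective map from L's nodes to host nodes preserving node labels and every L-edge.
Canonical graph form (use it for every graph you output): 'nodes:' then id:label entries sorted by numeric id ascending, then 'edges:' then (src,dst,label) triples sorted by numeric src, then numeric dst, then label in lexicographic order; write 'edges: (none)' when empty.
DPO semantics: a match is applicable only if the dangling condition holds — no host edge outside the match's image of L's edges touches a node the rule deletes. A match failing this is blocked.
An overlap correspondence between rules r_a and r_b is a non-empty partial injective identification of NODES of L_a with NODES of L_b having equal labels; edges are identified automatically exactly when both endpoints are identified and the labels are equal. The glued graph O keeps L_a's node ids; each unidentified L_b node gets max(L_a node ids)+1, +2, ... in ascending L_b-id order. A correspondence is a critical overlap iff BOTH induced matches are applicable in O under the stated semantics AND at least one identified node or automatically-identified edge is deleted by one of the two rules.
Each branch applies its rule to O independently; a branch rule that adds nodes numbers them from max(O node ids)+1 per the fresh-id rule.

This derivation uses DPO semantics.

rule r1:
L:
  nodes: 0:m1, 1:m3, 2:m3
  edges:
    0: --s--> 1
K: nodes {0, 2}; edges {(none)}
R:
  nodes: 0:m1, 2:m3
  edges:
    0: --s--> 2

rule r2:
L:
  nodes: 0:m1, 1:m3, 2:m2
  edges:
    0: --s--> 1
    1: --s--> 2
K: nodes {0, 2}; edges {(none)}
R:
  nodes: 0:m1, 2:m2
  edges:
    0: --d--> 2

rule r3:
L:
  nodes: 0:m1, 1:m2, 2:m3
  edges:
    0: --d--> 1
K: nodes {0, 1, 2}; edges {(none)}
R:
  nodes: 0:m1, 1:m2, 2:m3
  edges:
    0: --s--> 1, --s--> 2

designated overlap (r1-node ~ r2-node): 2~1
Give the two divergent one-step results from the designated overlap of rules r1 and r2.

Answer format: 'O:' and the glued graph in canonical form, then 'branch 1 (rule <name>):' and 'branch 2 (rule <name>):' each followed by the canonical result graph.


O:
nodes: 0:m1, 1:m3, 2:m3, 3:m1, 4:m2
edges: (0,1,s); (2,4,s); (3,2,s)
branch 1 (rule r1):
nodes: 0:m1, 2:m3, 3:m1, 4:m2
edges: (0,2,s); (2,4,s); (3,2,s)
branch 2 (rule r2):
nodes: 0:m1, 1:m3, 3:m1, 4:m2
edges: (0,1,s); (3,4,d)


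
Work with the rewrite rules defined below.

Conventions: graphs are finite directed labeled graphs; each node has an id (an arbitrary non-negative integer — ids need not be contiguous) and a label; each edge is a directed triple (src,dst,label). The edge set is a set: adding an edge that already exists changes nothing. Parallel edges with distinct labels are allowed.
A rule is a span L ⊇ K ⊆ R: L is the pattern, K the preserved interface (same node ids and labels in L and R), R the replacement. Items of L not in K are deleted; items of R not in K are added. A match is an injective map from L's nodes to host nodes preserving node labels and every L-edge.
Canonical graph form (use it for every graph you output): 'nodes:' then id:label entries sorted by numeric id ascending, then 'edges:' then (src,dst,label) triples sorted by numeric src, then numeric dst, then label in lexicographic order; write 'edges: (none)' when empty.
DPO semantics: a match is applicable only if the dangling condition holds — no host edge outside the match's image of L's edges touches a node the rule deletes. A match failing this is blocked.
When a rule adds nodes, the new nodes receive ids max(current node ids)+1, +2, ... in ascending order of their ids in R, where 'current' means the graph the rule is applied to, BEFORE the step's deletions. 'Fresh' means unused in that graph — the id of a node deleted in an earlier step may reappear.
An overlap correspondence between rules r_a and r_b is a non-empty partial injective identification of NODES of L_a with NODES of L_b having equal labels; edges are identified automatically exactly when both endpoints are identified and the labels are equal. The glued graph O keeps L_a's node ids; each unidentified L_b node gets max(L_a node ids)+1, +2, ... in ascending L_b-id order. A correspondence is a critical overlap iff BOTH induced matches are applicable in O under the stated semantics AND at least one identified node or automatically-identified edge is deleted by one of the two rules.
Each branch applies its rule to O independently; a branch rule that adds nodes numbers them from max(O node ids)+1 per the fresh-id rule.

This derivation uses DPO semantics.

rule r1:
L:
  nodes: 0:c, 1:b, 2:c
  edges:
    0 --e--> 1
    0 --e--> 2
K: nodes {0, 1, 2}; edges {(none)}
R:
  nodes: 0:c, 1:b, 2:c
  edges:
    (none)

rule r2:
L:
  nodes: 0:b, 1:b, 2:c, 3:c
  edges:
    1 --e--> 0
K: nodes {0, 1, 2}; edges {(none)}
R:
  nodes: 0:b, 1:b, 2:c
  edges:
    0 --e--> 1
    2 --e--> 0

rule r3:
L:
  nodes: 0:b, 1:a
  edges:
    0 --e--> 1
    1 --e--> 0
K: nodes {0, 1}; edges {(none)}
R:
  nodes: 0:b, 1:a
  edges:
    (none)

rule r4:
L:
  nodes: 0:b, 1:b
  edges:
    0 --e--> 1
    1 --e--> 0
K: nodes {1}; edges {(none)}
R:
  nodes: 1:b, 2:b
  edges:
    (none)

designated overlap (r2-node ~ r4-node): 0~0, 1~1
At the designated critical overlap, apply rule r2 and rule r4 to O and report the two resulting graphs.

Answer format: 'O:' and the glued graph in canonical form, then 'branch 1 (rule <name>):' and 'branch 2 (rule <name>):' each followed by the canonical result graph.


O:
nodes: 0:b, 1:b, 2:c, 3:c
edges: (0,1,e); (1,0,e)
branch 1 (rule r2):
nodes: 0:b, 1:b, 2:c
edges: (0,1,e); (2,0,e)
branch 2 (rule r4):
nodes: 1:b, 2:c, 3:c, 4:b
edges: (none)


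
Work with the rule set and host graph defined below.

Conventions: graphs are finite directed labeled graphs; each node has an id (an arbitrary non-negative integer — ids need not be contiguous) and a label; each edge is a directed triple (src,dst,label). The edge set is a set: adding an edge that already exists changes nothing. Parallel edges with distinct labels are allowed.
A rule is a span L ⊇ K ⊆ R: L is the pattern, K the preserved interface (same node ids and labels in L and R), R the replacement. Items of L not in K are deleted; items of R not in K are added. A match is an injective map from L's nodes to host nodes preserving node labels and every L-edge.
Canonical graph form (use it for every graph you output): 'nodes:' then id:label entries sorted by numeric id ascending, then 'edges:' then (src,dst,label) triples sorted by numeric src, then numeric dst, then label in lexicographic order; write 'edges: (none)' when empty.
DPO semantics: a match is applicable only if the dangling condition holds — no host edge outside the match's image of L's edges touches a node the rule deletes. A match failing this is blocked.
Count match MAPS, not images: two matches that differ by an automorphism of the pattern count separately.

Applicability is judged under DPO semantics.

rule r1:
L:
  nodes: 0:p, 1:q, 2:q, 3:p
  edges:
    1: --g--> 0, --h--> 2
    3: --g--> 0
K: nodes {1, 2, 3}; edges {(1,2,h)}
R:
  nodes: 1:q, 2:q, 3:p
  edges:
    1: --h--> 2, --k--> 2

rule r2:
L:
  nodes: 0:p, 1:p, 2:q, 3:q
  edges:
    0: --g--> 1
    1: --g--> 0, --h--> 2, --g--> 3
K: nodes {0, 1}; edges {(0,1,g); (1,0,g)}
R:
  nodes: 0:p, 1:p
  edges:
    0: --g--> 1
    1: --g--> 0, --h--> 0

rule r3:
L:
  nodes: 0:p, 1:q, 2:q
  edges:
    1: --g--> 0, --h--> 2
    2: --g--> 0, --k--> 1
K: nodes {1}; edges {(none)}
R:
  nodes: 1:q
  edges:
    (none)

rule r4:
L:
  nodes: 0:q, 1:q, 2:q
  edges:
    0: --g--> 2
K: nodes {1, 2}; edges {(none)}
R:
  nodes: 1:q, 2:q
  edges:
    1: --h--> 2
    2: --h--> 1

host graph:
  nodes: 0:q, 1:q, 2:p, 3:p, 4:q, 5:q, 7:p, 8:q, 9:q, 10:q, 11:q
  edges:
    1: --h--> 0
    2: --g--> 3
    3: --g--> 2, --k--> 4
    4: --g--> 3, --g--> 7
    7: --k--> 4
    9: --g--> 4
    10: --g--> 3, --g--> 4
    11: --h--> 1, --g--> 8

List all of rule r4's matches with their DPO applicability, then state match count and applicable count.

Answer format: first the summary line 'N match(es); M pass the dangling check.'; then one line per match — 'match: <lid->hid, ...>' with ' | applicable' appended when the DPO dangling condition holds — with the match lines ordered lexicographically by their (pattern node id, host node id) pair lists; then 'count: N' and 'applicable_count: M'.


18 match(es); 6 pass the dangling check.
match: 0->9, 1->0, 2->4 | applicable
match: 0->9, 1->1, 2->4 | applicable
match: 0->9, 1->5, 2->4 | applicable
match: 0->9, 1->8, 2->4 | applicable
match: 0->9, 1->10, 2->4 | applicable
match: 0->9, 1->11, 2->4 | applicable
match: 0->10, 1->0, 2->4
match: 0->10, 1->1, 2->4
match: 0->10, 1->5, 2->4
match: 0->10, 1->8, 2->4
match: 0->10, 1->9, 2->4
match: 0->10, 1->11, 2->4
match: 0->11, 1->0, 2->8
match: 0->11, 1->1, 2->8
match: 0->11, 1->4, 2->8
match: 0->11, 1->5, 2->8
match: 0->11, 1->9, 2->8
match: 0->11, 1->10, 2->8
count: 18
applicable_count: 6


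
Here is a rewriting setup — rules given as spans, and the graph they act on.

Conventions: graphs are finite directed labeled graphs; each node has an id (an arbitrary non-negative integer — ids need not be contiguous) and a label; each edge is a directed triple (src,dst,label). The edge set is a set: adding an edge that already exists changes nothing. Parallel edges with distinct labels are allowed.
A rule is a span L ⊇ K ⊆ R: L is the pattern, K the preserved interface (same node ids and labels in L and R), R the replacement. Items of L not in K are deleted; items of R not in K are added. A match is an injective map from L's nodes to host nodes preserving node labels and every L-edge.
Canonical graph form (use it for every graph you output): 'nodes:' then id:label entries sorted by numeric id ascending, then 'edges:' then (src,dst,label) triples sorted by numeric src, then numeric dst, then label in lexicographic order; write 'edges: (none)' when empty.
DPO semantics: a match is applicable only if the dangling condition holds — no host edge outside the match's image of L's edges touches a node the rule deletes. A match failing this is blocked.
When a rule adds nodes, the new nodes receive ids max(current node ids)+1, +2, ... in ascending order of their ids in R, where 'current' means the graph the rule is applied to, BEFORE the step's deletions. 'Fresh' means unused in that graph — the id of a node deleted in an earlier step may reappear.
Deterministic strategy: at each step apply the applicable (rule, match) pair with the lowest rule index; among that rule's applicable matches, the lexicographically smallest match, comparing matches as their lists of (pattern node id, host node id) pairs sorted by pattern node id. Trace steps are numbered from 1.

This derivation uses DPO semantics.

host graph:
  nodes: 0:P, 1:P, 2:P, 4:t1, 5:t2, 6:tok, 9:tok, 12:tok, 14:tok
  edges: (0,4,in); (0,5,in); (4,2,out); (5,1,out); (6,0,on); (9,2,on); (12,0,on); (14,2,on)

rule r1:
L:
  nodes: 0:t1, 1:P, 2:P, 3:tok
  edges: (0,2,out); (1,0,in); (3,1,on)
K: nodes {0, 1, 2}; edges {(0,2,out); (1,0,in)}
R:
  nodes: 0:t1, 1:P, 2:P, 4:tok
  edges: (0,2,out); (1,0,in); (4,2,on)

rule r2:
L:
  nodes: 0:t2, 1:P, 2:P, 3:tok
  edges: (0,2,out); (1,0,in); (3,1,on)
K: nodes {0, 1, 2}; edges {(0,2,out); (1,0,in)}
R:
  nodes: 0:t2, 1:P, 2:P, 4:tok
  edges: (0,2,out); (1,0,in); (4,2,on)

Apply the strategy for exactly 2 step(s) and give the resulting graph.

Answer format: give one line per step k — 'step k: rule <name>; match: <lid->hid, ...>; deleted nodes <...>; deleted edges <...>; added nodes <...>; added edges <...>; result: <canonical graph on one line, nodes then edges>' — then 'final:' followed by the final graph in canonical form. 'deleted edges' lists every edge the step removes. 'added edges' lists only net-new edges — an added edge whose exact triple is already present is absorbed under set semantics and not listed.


step 1: rule r1; match: 0->4, 1->0, 2->2, 3->6; deleted nodes 6; deleted edges (6,0,on); added nodes 15; added edges (15,2,on); result: nodes: 0:P, 1:P, 2:P, 4:t1, 5:t2, 9:tok, 12:tok, 14:tok, 15:tok edges: (0,4,in); (0,5,in); (4,2,out); (5,1,out); (9,2,on); (12,0,on); (14,2,on); (15,2,on)
step 2: rule r1; match: 0->4, 1->0, 2->2, 3->12; deleted nodes 12; deleted edges (12,0,on); added nodes 16; added edges (16,2,on); result: nodes: 0:P, 1:P, 2:P, 4:t1, 5:t2, 9:tok, 14:tok, 15:tok, 16:tok edges: (0,4,in); (0,5,in); (4,2,out); (5,1,out); (9,2,on); (14,2,on); (15,2,on); (16,2,on)
final:
nodes: 0:P, 1:P, 2:P, 4:t1, 5:t2, 9:tok, 14:tok, 15:tok, 16:tok
edges: (0,4,in); (0,5,in); (4,2,out); (5,1,out); (9,2,on); (14,2,on); (15,2,on); (16,2,on)


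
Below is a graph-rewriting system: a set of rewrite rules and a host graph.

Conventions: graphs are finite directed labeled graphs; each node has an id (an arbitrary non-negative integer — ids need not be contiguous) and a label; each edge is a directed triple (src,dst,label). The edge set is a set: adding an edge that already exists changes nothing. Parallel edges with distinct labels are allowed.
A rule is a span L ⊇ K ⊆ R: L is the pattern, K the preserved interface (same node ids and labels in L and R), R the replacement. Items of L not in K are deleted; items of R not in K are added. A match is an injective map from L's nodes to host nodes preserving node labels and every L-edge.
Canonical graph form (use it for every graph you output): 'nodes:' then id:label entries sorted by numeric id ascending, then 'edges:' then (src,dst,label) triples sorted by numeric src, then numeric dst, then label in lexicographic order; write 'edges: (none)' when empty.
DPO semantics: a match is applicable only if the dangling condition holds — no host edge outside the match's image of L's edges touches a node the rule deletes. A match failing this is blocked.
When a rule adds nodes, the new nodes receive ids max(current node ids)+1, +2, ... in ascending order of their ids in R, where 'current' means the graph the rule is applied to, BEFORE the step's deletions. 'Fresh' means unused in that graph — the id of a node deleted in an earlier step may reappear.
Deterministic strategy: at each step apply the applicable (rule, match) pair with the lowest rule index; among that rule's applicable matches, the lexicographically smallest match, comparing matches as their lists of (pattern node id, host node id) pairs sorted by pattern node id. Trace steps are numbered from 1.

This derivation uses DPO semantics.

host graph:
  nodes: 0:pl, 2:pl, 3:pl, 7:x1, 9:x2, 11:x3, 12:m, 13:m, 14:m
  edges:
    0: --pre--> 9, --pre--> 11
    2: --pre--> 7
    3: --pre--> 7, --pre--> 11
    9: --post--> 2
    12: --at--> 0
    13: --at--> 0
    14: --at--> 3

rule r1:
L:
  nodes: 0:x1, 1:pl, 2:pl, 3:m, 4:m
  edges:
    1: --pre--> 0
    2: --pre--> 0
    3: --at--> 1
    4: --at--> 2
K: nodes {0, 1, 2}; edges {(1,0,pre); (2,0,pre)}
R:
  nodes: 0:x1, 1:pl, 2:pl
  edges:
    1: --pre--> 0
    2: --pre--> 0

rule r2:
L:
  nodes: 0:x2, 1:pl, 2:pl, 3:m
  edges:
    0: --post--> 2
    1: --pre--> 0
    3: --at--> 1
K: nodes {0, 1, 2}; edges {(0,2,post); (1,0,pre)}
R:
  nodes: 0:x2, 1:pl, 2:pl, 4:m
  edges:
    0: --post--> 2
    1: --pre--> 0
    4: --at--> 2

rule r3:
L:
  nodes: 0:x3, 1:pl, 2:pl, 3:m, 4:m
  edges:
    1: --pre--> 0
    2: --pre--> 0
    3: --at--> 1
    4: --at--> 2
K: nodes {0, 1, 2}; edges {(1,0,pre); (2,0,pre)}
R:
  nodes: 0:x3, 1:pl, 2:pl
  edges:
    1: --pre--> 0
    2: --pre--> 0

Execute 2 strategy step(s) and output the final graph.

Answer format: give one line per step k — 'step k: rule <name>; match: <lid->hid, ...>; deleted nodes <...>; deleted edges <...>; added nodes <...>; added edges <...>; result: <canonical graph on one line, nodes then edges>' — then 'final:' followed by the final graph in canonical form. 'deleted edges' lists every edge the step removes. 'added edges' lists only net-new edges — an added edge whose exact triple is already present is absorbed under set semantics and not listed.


step 1: rule r2; match: 0->9, 1->0, 2->2, 3->12; deleted nodes 12; deleted edges (12,0,at); added nodes 15; added edges (15,2,at); result: nodes: 0:pl, 2:pl, 3:pl, 7:x1, 9:x2, 11:x3, 13:m, 14:m, 15:m edges: (0,9,pre); (0,11,pre); (2,7,pre); (3,7,pre); (3,11,pre); (9,2,post); (13,0,at); (14,3,at); (15,2,at)
step 2: rule r1; match: 0->7, 1->2, 2->3, 3->15, 4->14; deleted nodes 14, 15; deleted edges (14,3,at); (15,2,at); added nodes (none); added edges (none); result: nodes: 0:pl, 2:pl, 3:pl, 7:x1, 9:x2, 11:x3, 13:m edges: (0,9,pre); (0,11,pre); (2,7,pre); (3,7,pre); (3,11,pre); (9,2,post); (13,0,at)
final:
nodes: 0:pl, 2:pl, 3:pl, 7:x1, 9:x2, 11:x3, 13:m
edges: (0,9,pre); (0,11,pre); (2,7,pre); (3,7,pre); (3,11,pre); (9,2,post); (13,0,at)
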